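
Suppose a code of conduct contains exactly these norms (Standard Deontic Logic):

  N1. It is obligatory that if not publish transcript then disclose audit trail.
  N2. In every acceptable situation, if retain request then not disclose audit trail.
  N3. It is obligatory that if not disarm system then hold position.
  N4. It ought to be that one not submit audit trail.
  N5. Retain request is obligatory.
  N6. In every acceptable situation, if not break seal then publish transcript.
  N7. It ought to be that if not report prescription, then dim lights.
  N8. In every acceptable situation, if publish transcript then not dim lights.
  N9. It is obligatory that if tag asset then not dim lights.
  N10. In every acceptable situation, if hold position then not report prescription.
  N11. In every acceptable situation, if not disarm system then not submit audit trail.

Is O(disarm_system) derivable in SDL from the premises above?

Premise 5 gives O(retain_request).
Premise 2 is O(retain_request → ¬disclose_audit_trail); since O(retain_request), deontic closure gives O(¬disclose_audit_trail).
The contrapositive of premise 1 (O(¬publish_transcript → disclose_audit_trail)) is O(¬disclose_audit_trail → publish_transcript), and O(¬disclose_audit_trail) is already established, so O(publish_transcript).
Premise 8 is O(publish_transcript → ¬dim_lights); since O(publish_transcript), deontic closure gives O(¬dim_lights).
The contrapositive of premise 7 (O(¬report_prescription → dim_lights)) is O(¬dim_lights → report_prescription), and O(¬dim_lights) is already established, so O(report_prescription).
Premise 10, O(hold_position → ¬report_prescription), contraposes to O(report_prescription → ¬hold_position); with O(report_prescription) we get O(¬hold_position).
Premise 3 is O(¬disarm_system → hold_position); contrapositively O(¬hold_position → disarm_system). Since O(¬hold_position) holds, K gives O(disarm_system).
Premises 4, 6, 9, 11 do not contribute to this derivation.
So O(disarm_system) follows.

Yes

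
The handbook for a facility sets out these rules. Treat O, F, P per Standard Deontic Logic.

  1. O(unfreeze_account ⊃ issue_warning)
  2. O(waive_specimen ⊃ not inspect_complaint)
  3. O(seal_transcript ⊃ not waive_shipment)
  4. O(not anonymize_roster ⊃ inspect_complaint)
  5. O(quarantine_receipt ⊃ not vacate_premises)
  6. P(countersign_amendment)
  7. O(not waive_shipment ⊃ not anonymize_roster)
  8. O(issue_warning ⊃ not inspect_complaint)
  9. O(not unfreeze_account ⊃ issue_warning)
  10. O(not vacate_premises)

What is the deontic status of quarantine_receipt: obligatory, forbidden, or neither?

Premise 5 is O(quarantine_receipt ⊃ not vacate_premises); even if O(not vacate_premises) held, inferring O(quarantine_receipt) would be affirming the consequent — invalid.
No premise or chain of K-axiom applications forces O(quarantine_receipt), and none forces O(not quarantine_receipt). So quarantine_receipt is neither obligatory nor forbidden under these norms.

Neither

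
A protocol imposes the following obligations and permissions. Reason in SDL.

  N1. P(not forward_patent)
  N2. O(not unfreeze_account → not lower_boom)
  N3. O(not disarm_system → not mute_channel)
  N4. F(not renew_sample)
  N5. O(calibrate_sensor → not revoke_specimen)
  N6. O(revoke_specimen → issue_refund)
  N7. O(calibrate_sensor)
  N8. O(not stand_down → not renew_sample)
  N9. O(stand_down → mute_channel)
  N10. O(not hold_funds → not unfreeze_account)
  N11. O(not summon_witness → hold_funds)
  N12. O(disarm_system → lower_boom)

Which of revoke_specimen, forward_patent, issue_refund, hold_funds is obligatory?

Premise 4, F(not renew_sample), is equivalent to O(renew_sample).
Premise 8, O(not stand_down → not renew_sample), contraposes to O(renew_sample → stand_down); with O(renew_sample) we get O(stand_down).
With premise 9, O(stand_down → mute_channel), the K-axiom yields O(mute_channel).
The contrapositive of premise 3 (O(not disarm_system → not mute_channel)) is O(mute_channel → disarm_system), and O(mute_channel) is already established, so O(disarm_system).
Applying K to premise 12 (O(disarm_system → lower_boom)) and O(disarm_system) yields O(lower_boom).
Premise 2, O(not unfreeze_account → not lower_boom), contraposes to O(lower_boom → unfreeze_account); with O(lower_boom) we get O(unfreeze_account).
Premise 10 is O(not hold_funds → not unfreeze_account); contrapositively O(unfreeze_account → hold_funds). Since O(unfreeze_account) holds, K gives O(hold_funds).
So O(hold_funds) holds — hold_funds is obligatory. None of the other listed options is made obligatory by any chain of premises.

hold_funds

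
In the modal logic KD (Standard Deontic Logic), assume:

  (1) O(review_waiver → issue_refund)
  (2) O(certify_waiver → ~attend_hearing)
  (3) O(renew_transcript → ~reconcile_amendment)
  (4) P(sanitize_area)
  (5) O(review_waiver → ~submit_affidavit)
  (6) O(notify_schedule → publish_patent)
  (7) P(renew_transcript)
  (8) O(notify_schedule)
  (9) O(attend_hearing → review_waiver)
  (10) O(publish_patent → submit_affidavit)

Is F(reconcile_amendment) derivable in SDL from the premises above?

Premise 3 is O(renew_transcript → ~reconcile_amendment), but O(renew_transcript) is not derivable from the premises (the permission P(renew_transcript) asserts only ~O(~renew_transcript), not O(renew_transcript)), so it does not yield O(~reconcile_amendment).
No other premise forces O(~reconcile_amendment). An ideal world satisfying every premise can still have reconcile_amendment true, so F(reconcile_amendment) is not derivable.

No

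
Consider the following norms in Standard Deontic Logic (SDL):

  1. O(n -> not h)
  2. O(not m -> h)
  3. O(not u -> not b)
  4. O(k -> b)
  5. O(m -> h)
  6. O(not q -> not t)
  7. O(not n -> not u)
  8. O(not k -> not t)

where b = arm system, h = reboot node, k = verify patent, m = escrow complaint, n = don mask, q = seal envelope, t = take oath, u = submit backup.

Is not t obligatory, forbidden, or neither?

Obligatory

Premises 5 and 2 cover both cases: O(m -> h) and O(not m -> h). Since m ∨ not m is a tautology, O(h) follows.
Premise 1 is O(n -> not h); contrapositively O(h -> not n). Since O(h) holds, K gives O(not n).
From O(not n) and premise 7, O(not n -> not u), we obtain O(not u).
From O(not u) and premise 3, O(not u -> not b), we obtain O(not b).
The contrapositive of premise 4 (O(k -> b)) is O(not b -> not k), and O(not b) is already established, so O(not k).
Applying K to premise 8 (O(not k -> not t)) and O(not k) yields O(not t).
Premise 6 does not contribute to this derivation.
Hence not t is obligatory.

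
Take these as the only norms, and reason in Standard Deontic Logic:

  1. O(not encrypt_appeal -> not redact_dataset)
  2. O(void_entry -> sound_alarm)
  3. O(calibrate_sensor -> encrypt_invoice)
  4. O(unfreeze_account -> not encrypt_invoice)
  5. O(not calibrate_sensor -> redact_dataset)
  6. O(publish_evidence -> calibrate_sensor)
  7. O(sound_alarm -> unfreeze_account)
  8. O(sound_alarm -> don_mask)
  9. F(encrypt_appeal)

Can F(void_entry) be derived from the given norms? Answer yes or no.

Yes

Premise 9, F(encrypt_appeal), is equivalent to O(not encrypt_appeal).
With premise 1, O(not encrypt_appeal -> not redact_dataset), the K-axiom yields O(not redact_dataset).
The contrapositive of premise 5 (O(not calibrate_sensor -> redact_dataset)) is O(not redact_dataset -> calibrate_sensor), and O(not redact_dataset) is already established, so O(calibrate_sensor).
Applying K to premise 3 (O(calibrate_sensor -> encrypt_invoice)) and O(calibrate_sensor) yields O(encrypt_invoice).
Premise 4 is O(unfreeze_account -> not encrypt_invoice); contrapositively O(encrypt_invoice -> not unfreeze_account). Since O(encrypt_invoice) holds, K gives O(not unfreeze_account).
Premise 7 is O(sound_alarm -> unfreeze_account); contrapositively O(not unfreeze_account -> not sound_alarm). Since O(not unfreeze_account) holds, K gives O(not sound_alarm).
Premise 2 is O(void_entry -> sound_alarm); contrapositively O(not sound_alarm -> not void_entry). Since O(not sound_alarm) holds, K gives O(not void_entry).
Premises 6, 8 do not contribute to this derivation.
So O(not void_entry) holds, i.e. F(void_entry). The claim follows.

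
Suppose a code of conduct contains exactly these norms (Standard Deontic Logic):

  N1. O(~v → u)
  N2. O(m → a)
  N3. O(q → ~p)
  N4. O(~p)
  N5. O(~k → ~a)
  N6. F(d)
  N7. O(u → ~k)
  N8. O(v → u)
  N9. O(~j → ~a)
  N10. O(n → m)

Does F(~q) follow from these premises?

No

Premise 3 is O(q → ~p); even if O(~p) held, inferring O(q) would be affirming the consequent — invalid.
No other premise forces O(q). An ideal world satisfying every premise can still have ~q true, so F(~q) is not derivable.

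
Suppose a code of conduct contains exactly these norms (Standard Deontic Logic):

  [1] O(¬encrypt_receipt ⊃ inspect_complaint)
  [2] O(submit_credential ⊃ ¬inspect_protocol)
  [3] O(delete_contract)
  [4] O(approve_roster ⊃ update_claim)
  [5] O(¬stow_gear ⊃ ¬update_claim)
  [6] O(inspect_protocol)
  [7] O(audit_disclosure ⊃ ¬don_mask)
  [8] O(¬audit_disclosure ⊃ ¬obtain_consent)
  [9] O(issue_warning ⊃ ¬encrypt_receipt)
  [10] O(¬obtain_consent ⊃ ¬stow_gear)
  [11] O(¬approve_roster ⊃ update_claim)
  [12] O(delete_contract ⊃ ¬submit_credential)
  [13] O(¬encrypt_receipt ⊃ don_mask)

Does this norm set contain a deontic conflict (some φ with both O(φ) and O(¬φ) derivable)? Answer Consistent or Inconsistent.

Premise 2 is O(submit_credential ⊃ ¬inspect_protocol), but O(submit_credential) is not derivable from the premises, so it does not yield O(¬inspect_protocol).
So O(¬inspect_protocol) is not derivable, and the apparent clash with O(inspect_protocol) does not arise.
A world satisfying every obligation exists (e.g. approve_roster=false, audit_disclosure=true, delete_contract=true, don_mask=false, encrypt_receipt=true, inspect_complaint=false, inspect_protocol=true, issue_warning=false, obtain_consent=true, stow_gear=true, submit_credential=false, update_claim=true); no atom is both obligatory and forbidden, so the set is consistent.

Consistent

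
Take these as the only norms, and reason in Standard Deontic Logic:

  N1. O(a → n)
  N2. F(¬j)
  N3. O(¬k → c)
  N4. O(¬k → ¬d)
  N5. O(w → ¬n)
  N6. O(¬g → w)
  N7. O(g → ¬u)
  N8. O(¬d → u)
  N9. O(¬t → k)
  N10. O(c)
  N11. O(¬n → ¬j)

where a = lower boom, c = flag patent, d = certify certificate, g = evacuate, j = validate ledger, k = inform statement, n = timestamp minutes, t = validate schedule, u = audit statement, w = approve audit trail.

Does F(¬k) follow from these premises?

F(¬j) at premise 2 means O(j).
The contrapositive of premise 11 (O(¬n → ¬j)) is O(j → n), and O(j) is already established, so O(n).
Premise 5 is O(w → ¬n); contrapositively O(n → ¬w). Since O(n) holds, K gives O(¬w).
The contrapositive of premise 6 (O(¬g → w)) is O(¬w → g), and O(¬w) is already established, so O(g).
From O(g) and premise 7, O(g → ¬u), we obtain O(¬u).
The contrapositive of premise 8 (O(¬d → u)) is O(¬u → d), and O(¬u) is already established, so O(d).
Premise 4, O(¬k → ¬d), contraposes to O(d → k); with O(d) we get O(k).
Premises 1, 3, 9, 10 do not contribute to this derivation.
So O(k) holds, i.e. F(¬k). The claim follows.

Yes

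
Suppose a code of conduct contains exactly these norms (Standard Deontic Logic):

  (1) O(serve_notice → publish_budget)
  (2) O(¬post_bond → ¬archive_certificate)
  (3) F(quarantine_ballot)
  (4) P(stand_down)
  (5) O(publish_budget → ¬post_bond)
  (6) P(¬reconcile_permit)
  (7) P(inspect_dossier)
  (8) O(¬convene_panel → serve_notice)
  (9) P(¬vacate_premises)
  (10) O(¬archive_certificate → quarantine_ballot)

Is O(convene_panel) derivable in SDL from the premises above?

Yes

Premise 3 is F(quarantine_ballot), i.e. O(¬quarantine_ballot).
Premise 10 is O(¬archive_certificate → quarantine_ballot); contrapositively O(¬quarantine_ballot → archive_certificate). Since O(¬quarantine_ballot) holds, K gives O(archive_certificate).
Premise 2, O(¬post_bond → ¬archive_certificate), contraposes to O(archive_certificate → post_bond); with O(archive_certificate) we get O(post_bond).
The contrapositive of premise 5 (O(publish_budget → ¬post_bond)) is O(post_bond → ¬publish_budget), and O(post_bond) is already established, so O(¬publish_budget).
The contrapositive of premise 1 (O(serve_notice → publish_budget)) is O(¬publish_budget → ¬serve_notice), and O(¬publish_budget) is already established, so O(¬serve_notice).
Premise 8 is O(¬convene_panel → serve_notice); contrapositively O(¬serve_notice → convene_panel). Since O(¬serve_notice) holds, K gives O(convene_panel).
Premises 4, 6, 7, 9 do not contribute to this derivation.
So O(convene_panel) follows.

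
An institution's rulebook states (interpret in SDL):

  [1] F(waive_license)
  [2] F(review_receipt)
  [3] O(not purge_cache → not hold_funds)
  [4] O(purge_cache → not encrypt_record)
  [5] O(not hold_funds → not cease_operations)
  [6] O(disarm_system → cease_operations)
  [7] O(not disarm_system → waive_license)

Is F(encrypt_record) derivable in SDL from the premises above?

F(waive_license) at premise 1 means O(not waive_license).
Premise 7, O(not disarm_system → waive_license), contraposes to O(not waive_license → disarm_system); with O(not waive_license) we get O(disarm_system).
From O(disarm_system) and premise 6, O(disarm_system → cease_operations), we obtain O(cease_operations).
Premise 5 is O(not hold_funds → not cease_operations); contrapositively O(cease_operations → hold_funds). Since O(cease_operations) holds, K gives O(hold_funds).
The contrapositive of premise 3 (O(not purge_cache → not hold_funds)) is O(hold_funds → purge_cache), and O(hold_funds) is already established, so O(purge_cache).
Applying K to premise 4 (O(purge_cache → not encrypt_record)) and O(purge_cache) yields O(not encrypt_record).
Premise 2 does not contribute to this derivation.
So O(not encrypt_record) holds, i.e. F(encrypt_record). The claim follows.

Yes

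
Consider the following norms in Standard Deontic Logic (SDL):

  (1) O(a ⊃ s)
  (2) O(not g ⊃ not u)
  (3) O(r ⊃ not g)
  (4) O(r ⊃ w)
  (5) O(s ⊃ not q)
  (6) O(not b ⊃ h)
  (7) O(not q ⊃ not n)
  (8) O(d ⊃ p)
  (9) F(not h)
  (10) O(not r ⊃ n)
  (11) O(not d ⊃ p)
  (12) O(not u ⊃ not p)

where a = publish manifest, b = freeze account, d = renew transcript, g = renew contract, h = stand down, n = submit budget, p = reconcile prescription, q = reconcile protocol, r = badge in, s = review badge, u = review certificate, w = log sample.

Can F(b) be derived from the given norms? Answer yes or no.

No

Premise 6 is O(not b ⊃ h); even if O(h) held, inferring O(not b) would be affirming the consequent — invalid.
No other premise forces O(not b). An ideal world satisfying every premise can still have b true, so F(b) is not derivable.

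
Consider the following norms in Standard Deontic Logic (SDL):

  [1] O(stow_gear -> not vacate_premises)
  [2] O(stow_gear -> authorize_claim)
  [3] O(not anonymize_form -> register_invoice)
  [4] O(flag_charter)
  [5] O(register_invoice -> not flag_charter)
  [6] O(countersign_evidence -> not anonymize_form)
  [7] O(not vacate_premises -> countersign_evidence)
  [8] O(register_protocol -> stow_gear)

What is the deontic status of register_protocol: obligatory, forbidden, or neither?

Premise 4 states O(flag_charter) outright.
The contrapositive of premise 5 (O(register_invoice -> not flag_charter)) is O(flag_charter -> not register_invoice), and O(flag_charter) is already established, so O(not register_invoice).
Premise 3 is O(not anonymize_form -> register_invoice); contrapositively O(not register_invoice -> anonymize_form). Since O(not register_invoice) holds, K gives O(anonymize_form).
Premise 6, O(countersign_evidence -> not anonymize_form), contraposes to O(anonymize_form -> not countersign_evidence); with O(anonymize_form) we get O(not countersign_evidence).
Premise 7 is O(not vacate_premises -> countersign_evidence); contrapositively O(not countersign_evidence -> vacate_premises). Since O(not countersign_evidence) holds, K gives O(vacate_premises).
Premise 1, O(stow_gear -> not vacate_premises), contraposes to O(vacate_premises -> not stow_gear); with O(vacate_premises) we get O(not stow_gear).
Premise 8 is O(register_protocol -> stow_gear); contrapositively O(not stow_gear -> not register_protocol). Since O(not stow_gear) holds, K gives O(not register_protocol).
Premise 2 does not contribute to this derivation.
Thus O(not register_protocol), which is F(register_protocol): register_protocol is forbidden.

Forbidden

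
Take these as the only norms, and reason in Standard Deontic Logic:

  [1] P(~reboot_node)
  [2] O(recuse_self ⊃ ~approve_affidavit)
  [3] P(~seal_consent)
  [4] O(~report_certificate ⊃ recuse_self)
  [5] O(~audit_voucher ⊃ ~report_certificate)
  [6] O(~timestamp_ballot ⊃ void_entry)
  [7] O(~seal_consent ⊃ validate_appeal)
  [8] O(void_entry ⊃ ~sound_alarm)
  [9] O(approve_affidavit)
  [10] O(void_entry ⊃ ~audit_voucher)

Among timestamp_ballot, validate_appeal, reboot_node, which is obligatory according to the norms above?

timestamp_ballot

Premise 9 gives O(approve_affidavit).
Premise 2, O(recuse_self ⊃ ~approve_affidavit), contraposes to O(approve_affidavit ⊃ ~recuse_self); with O(approve_affidavit) we get O(~recuse_self).
Premise 4 is O(~report_certificate ⊃ recuse_self); contrapositively O(~recuse_self ⊃ report_certificate). Since O(~recuse_self) holds, K gives O(report_certificate).
Premise 5, O(~audit_voucher ⊃ ~report_certificate), contraposes to O(report_certificate ⊃ audit_voucher); with O(report_certificate) we get O(audit_voucher).
Premise 10, O(void_entry ⊃ ~audit_voucher), contraposes to O(audit_voucher ⊃ ~void_entry); with O(audit_voucher) we get O(~void_entry).
The contrapositive of premise 6 (O(~timestamp_ballot ⊃ void_entry)) is O(~void_entry ⊃ timestamp_ballot), and O(~void_entry) is already established, so O(timestamp_ballot).
So O(timestamp_ballot) holds — timestamp_ballot is obligatory. None of the other listed options is made obligatory by any chain of premises.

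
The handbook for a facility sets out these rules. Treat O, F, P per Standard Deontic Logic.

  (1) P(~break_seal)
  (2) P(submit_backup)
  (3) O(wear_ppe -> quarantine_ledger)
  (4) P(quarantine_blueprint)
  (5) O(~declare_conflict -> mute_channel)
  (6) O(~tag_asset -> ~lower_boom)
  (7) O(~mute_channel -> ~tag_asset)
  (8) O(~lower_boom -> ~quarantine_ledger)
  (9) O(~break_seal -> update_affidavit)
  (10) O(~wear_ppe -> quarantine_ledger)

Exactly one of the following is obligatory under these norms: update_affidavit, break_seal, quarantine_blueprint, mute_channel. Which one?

By case analysis on wear_ppe: premise 3 gives O(wear_ppe -> quarantine_ledger) and premise 10 gives O(~wear_ppe -> quarantine_ledger), so O(quarantine_ledger) either way.
Premise 8 is O(~lower_boom -> ~quarantine_ledger); contrapositively O(quarantine_ledger -> lower_boom). Since O(quarantine_ledger) holds, K gives O(lower_boom).
The contrapositive of premise 6 (O(~tag_asset -> ~lower_boom)) is O(lower_boom -> tag_asset), and O(lower_boom) is already established, so O(tag_asset).
The contrapositive of premise 7 (O(~mute_channel -> ~tag_asset)) is O(tag_asset -> mute_channel), and O(tag_asset) is already established, so O(mute_channel).
So O(mute_channel) holds — mute_channel is obligatory. None of the other listed options is made obligatory by any chain of premises.

mute_channel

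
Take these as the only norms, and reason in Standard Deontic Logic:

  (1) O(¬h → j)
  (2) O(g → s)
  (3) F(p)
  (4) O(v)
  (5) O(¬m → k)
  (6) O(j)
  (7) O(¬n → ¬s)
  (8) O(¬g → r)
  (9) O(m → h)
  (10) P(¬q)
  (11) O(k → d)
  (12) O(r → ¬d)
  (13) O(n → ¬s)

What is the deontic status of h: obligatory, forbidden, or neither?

Obligatory

Premises 13 and 7 cover both cases: O(n → ¬s) and O(¬n → ¬s). Since n ∨ ¬n is a tautology, O(¬s) follows.
The contrapositive of premise 2 (O(g → s)) is O(¬s → ¬g), and O(¬s) is already established, so O(¬g).
From O(¬g) and premise 8, O(¬g → r), we obtain O(r).
Applying K to premise 12 (O(r → ¬d)) and O(r) yields O(¬d).
Premise 11, O(k → d), contraposes to O(¬d → ¬k); with O(¬d) we get O(¬k).
The contrapositive of premise 5 (O(¬m → k)) is O(¬k → m), and O(¬k) is already established, so O(m).
Premise 9 is O(m → h); since O(m), deontic closure gives O(h).
Premises 1, 3, 4, 6, 10 do not contribute to this derivation.
Hence h is obligatory.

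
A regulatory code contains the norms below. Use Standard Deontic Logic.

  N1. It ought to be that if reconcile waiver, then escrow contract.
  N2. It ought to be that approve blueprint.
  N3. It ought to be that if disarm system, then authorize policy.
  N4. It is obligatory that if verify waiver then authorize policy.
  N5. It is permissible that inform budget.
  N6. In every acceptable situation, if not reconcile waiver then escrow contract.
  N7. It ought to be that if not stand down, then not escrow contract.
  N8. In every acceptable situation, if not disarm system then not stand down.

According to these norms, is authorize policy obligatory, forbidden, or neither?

Premises 1 and 6 cover both cases: O(reconcile_waiver → escrow_contract) and O(¬reconcile_waiver → escrow_contract). Since reconcile_waiver ∨ ¬reconcile_waiver is a tautology, O(escrow_contract) follows.
Premise 7, O(¬stand_down → ¬escrow_contract), contraposes to O(escrow_contract → stand_down); with O(escrow_contract) we get O(stand_down).
Premise 8, O(¬disarm_system → ¬stand_down), contraposes to O(stand_down → disarm_system); with O(stand_down) we get O(disarm_system).
Premise 3 is O(disarm_system → authorize_policy); since O(disarm_system), deontic closure gives O(authorize_policy).
Premises 2, 4, 5 do not contribute to this derivation.
Hence authorize_policy is obligatory.

Obligatory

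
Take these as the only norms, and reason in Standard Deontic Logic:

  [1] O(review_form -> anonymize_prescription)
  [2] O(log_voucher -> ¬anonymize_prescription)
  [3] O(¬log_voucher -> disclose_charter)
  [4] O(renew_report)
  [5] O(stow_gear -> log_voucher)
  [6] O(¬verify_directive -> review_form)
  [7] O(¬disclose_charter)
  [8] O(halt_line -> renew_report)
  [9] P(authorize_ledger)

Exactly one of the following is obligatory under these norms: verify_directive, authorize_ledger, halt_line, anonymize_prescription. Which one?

verify_directive

From premise 7 we have O(¬disclose_charter).
The contrapositive of premise 3 (O(¬log_voucher -> disclose_charter)) is O(¬disclose_charter -> log_voucher), and O(¬disclose_charter) is already established, so O(log_voucher).
Applying K to premise 2 (O(log_voucher -> ¬anonymize_prescription)) and O(log_voucher) yields O(¬anonymize_prescription).
Premise 1, O(review_form -> anonymize_prescription), contraposes to O(¬anonymize_prescription -> ¬review_form); with O(¬anonymize_prescription) we get O(¬review_form).
The contrapositive of premise 6 (O(¬verify_directive -> review_form)) is O(¬review_form -> verify_directive), and O(¬review_form) is already established, so O(verify_directive).
So O(verify_directive) holds — verify_directive is obligatory. None of the other listed options is made obligatory by any chain of premises.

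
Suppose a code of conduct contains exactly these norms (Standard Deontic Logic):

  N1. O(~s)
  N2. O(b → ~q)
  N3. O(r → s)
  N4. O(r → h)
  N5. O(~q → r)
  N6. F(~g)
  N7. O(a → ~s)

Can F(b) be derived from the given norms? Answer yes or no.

Yes

Premise 1 gives O(~s).
Premise 3 is O(r → s); contrapositively O(~s → ~r). Since O(~s) holds, K gives O(~r).
Premise 5, O(~q → r), contraposes to O(~r → q); with O(~r) we get O(q).
The contrapositive of premise 2 (O(b → ~q)) is O(q → ~b), and O(q) is already established, so O(~b).
Premises 4, 6, 7 do not contribute to this derivation.
So O(~b) holds, i.e. F(b). The claim follows.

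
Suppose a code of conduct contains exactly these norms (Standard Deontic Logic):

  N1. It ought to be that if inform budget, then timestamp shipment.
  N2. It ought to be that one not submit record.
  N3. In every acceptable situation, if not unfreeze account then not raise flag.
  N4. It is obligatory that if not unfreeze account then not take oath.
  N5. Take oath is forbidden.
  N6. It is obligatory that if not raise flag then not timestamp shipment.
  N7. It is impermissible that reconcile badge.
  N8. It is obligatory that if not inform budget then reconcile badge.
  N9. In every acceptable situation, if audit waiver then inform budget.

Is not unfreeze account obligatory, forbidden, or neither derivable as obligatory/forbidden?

Forbidden

Premise 7 is F(reconcile_badge), i.e. O(¬reconcile_badge).
Premise 8, O(¬inform_budget → reconcile_badge), contraposes to O(¬reconcile_badge → inform_budget); with O(¬reconcile_badge) we get O(inform_budget).
Premise 1 is O(inform_budget → timestamp_shipment); since O(inform_budget), deontic closure gives O(timestamp_shipment).
Premise 6, O(¬raise_flag → ¬timestamp_shipment), contraposes to O(timestamp_shipment → raise_flag); with O(timestamp_shipment) we get O(raise_flag).
The contrapositive of premise 3 (O(¬unfreeze_account → ¬raise_flag)) is O(raise_flag → unfreeze_account), and O(raise_flag) is already established, so O(unfreeze_account).
Premises 2, 4, 5, 9 do not contribute to this derivation.
Thus O(unfreeze_account), which is F(¬unfreeze_account): ¬unfreeze_account is forbidden.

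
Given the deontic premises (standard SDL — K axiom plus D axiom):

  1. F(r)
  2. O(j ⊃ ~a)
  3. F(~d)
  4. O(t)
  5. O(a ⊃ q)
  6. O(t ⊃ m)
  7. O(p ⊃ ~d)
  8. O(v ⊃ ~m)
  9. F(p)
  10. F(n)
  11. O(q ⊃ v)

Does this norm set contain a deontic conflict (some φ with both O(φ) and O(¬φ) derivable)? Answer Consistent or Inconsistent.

Consistent

Premise 7 is O(p ⊃ ~d), but O(p) is not derivable from the premises, so it does not yield O(~d).
So O(~d) is not derivable, and the apparent clash with O(d) does not arise.
A world satisfying every obligation exists (e.g. a=false, d=true, j=false, m=true, n=false, p=false, q=false, r=false, t=true, v=false); no atom is both obligatory and forbidden, so the set is consistent.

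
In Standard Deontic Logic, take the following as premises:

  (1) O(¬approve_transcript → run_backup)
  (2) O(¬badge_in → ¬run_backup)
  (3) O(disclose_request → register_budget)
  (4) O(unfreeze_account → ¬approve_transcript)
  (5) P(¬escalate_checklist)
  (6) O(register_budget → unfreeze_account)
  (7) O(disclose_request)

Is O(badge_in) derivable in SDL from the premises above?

From premise 7 we have O(disclose_request).
Applying K to premise 3 (O(disclose_request → register_budget)) and O(disclose_request) yields O(register_budget).
From O(register_budget) and premise 6, O(register_budget → unfreeze_account), we obtain O(unfreeze_account).
Premise 4 is O(unfreeze_account → ¬approve_transcript); since O(unfreeze_account), deontic closure gives O(¬approve_transcript).
Applying K to premise 1 (O(¬approve_transcript → run_backup)) and O(¬approve_transcript) yields O(run_backup).
Premise 2, O(¬badge_in → ¬run_backup), contraposes to O(run_backup → badge_in); with O(run_backup) we get O(badge_in).
Premise 5 does not contribute to this derivation.
So O(badge_in) follows.

Yes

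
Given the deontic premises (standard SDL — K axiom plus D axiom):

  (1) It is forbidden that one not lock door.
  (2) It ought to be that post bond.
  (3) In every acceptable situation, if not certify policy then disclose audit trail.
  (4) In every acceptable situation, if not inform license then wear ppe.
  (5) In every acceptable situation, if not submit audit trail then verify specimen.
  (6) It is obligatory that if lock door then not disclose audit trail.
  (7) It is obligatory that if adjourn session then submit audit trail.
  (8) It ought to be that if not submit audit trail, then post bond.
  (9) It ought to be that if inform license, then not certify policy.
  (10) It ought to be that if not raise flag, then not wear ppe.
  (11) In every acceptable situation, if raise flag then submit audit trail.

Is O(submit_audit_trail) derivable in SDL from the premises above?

Premise 1, F(¬lock_door), is equivalent to O(lock_door).
Premise 6 is O(lock_door → ¬disclose_audit_trail); since O(lock_door), deontic closure gives O(¬disclose_audit_trail).
Premise 3, O(¬certify_policy → disclose_audit_trail), contraposes to O(¬disclose_audit_trail → certify_policy); with O(¬disclose_audit_trail) we get O(certify_policy).
Premise 9, O(inform_license → ¬certify_policy), contraposes to O(certify_policy → ¬inform_license); with O(certify_policy) we get O(¬inform_license).
Applying K to premise 4 (O(¬inform_license → wear_ppe)) and O(¬inform_license) yields O(wear_ppe).
The contrapositive of premise 10 (O(¬raise_flag → ¬wear_ppe)) is O(wear_ppe → raise_flag), and O(wear_ppe) is already established, so O(raise_flag).
With premise 11, O(raise_flag → submit_audit_trail), the K-axiom yields O(submit_audit_trail).
Premises 2, 5, 7, 8 do not contribute to this derivation.
So O(submit_audit_trail) follows.

Yes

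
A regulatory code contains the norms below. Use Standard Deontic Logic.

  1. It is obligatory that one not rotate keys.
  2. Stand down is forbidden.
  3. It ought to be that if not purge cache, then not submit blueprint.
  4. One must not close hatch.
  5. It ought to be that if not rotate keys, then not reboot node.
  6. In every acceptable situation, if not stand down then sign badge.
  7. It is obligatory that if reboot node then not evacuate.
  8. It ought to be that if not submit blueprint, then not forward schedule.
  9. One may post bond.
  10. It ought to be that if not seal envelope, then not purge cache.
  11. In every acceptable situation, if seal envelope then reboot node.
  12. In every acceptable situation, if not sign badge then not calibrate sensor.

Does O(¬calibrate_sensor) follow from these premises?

No

Premise 12 is O(¬sign_badge → ¬calibrate_sensor), but O(¬sign_badge) is not derivable from the premises, so it does not yield O(¬calibrate_sensor).
No other premise forces O(¬calibrate_sensor). An ideal world satisfying every premise can still have ¬calibrate_sensor false, so O(¬calibrate_sensor) is not derivable.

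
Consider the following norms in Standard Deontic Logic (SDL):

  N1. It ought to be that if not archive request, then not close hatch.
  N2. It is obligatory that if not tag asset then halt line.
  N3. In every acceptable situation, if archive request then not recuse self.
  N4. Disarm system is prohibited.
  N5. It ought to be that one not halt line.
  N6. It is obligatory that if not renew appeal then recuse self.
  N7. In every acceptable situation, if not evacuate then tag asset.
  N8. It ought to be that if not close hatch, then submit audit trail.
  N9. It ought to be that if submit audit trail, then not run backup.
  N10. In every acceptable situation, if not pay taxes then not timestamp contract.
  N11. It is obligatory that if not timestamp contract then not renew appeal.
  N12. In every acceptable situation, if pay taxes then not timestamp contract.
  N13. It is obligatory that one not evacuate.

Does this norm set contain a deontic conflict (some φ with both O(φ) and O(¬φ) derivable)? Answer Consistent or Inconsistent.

Consistent

Premise 2 is O(¬tag_asset → halt_line), but O(¬tag_asset) is not derivable from the premises, so it does not yield O(halt_line).
So O(halt_line) is not derivable, and the apparent clash with O(¬halt_line) does not arise.
A world satisfying every obligation exists (e.g. archive_request=false, close_hatch=false, disarm_system=false, evacuate=false, halt_line=false, pay_taxes=false, recuse_self=true, renew_appeal=false, run_backup=false, submit_audit_trail=true, tag_asset=true, timestamp_contract=false); no atom is both obligatory and forbidden, so the set is consistent.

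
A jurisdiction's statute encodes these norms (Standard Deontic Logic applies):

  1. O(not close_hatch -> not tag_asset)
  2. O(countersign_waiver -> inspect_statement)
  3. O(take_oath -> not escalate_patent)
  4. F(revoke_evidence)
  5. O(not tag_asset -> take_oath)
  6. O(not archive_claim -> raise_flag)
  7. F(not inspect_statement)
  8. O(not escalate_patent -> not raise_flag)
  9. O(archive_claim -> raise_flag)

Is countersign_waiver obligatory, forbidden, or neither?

Neither

Premise 2 is O(countersign_waiver -> inspect_statement); even if O(inspect_statement) held, inferring O(countersign_waiver) would be affirming the consequent — invalid.
No premise or chain of K-axiom applications forces O(countersign_waiver), and none forces O(not countersign_waiver). So countersign_waiver is neither obligatory nor forbidden under these norms.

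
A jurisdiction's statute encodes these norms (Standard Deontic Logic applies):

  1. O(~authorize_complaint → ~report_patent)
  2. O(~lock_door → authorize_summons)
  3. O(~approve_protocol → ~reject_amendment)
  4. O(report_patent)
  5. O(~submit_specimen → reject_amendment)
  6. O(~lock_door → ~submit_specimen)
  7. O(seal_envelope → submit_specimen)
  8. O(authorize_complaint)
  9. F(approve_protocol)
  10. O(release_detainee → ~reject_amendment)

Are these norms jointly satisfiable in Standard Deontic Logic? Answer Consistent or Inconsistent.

Consistent

Premise 1 is O(~authorize_complaint → ~report_patent), but O(~authorize_complaint) is not derivable from the premises, so it does not yield O(~report_patent).
So O(~report_patent) is not derivable, and the apparent clash with O(report_patent) does not arise.
A world satisfying every obligation exists (e.g. approve_protocol=false, authorize_complaint=true, authorize_summons=false, lock_door=true, reject_amendment=false, release_detainee=false, report_patent=true, seal_envelope=false, submit_specimen=true); no atom is both obligatory and forbidden, so the set is consistent.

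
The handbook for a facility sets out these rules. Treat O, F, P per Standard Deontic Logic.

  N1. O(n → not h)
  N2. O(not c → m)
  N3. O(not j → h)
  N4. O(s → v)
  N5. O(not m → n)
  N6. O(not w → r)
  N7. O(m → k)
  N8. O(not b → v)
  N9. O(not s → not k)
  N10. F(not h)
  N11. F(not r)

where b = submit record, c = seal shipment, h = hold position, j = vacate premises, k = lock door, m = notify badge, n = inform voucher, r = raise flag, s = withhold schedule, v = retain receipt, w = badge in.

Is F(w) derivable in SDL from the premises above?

No

Premise 6 is O(not w → r); even if O(r) held, inferring O(not w) would be affirming the consequent — invalid.
No other premise forces O(not w). An ideal world satisfying every premise can still have w true, so F(w) is not derivable.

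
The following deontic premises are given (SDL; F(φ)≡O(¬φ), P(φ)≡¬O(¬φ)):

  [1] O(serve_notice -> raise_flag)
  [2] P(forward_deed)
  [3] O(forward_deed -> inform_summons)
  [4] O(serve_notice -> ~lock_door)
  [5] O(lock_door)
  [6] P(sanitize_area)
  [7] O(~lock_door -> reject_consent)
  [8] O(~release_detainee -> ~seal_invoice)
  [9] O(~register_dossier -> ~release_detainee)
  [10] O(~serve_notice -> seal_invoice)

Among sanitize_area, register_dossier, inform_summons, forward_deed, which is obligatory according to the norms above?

From premise 5 we have O(lock_door).
Premise 4 is O(serve_notice -> ~lock_door); contrapositively O(lock_door -> ~serve_notice). Since O(lock_door) holds, K gives O(~serve_notice).
Applying K to premise 10 (O(~serve_notice -> seal_invoice)) and O(~serve_notice) yields O(seal_invoice).
The contrapositive of premise 8 (O(~release_detainee -> ~seal_invoice)) is O(seal_invoice -> release_detainee), and O(seal_invoice) is already established, so O(release_detainee).
Premise 9 is O(~register_dossier -> ~release_detainee); contrapositively O(release_detainee -> register_dossier). Since O(release_detainee) holds, K gives O(register_dossier).
So O(register_dossier) holds — register_dossier is obligatory. None of the other listed options is made obligatory by any chain of premises.

register_dossier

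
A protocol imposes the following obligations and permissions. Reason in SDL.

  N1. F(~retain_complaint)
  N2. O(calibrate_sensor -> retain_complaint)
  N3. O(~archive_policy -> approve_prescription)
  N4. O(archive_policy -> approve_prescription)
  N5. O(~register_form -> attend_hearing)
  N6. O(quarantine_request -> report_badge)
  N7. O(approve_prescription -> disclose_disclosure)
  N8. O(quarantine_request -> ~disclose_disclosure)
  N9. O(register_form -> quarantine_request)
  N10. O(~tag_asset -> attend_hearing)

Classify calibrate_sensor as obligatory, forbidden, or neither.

Premise 2 is O(calibrate_sensor -> retain_complaint); even if O(retain_complaint) held, inferring O(calibrate_sensor) would be affirming the consequent — invalid.
No premise or chain of K-axiom applications forces O(calibrate_sensor), and none forces O(~calibrate_sensor). So calibrate_sensor is neither obligatory nor forbidden under these norms.

Neither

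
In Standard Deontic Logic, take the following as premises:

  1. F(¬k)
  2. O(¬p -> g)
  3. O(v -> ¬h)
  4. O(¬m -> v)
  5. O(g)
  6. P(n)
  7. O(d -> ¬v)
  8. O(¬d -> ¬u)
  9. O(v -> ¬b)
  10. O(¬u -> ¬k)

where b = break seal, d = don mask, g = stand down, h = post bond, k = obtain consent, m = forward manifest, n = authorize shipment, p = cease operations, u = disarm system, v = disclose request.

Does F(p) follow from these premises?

No

Premise 2 is O(¬p -> g); even if O(g) held, inferring O(¬p) would be affirming the consequent — invalid.
No other premise forces O(¬p). An ideal world satisfying every premise can still have p true, so F(p) is not derivable.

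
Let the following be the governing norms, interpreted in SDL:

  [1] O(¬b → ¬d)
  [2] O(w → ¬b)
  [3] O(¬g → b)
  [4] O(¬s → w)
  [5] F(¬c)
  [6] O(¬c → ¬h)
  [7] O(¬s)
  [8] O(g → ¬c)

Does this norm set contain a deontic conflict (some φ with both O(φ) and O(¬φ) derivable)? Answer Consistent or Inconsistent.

F(¬c) at premise 5 means O(c).
Premise 8, O(g → ¬c), contraposes to O(c → ¬g); with O(c) we get O(¬g).
Applying K to premise 3 (O(¬g → b)) and O(¬g) yields O(b).
The contrapositive of premise 2 (O(w → ¬b)) is O(b → ¬w), and O(b) is already established, so O(¬w).
Premise 4 is O(¬s → w); contrapositively O(¬w → s). Since O(¬w) holds, K gives O(s).
However, premise 7 gives O(¬s).
We now have both O(s) and O(¬s) — s is simultaneously obligatory and forbidden, violating the D-axiom.

Inconsistent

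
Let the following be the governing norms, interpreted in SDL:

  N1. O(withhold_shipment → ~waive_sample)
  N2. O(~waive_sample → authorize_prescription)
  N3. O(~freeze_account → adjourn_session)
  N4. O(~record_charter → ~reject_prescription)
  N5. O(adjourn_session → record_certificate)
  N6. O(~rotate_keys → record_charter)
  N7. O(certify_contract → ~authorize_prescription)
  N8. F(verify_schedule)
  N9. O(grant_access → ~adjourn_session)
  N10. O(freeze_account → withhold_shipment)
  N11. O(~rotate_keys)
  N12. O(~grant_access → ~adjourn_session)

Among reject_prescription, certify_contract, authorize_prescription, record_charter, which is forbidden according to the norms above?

Premises 9 and 12 cover both cases: O(grant_access → ~adjourn_session) and O(~grant_access → ~adjourn_session). Since grant_access ∨ ~grant_access is a tautology, O(~adjourn_session) follows.
Premise 3 is O(~freeze_account → adjourn_session); contrapositively O(~adjourn_session → freeze_account). Since O(~adjourn_session) holds, K gives O(freeze_account).
From O(freeze_account) and premise 10, O(freeze_account → withhold_shipment), we obtain O(withhold_shipment).
Applying K to premise 1 (O(withhold_shipment → ~waive_sample)) and O(withhold_shipment) yields O(~waive_sample).
Premise 2 is O(~waive_sample → authorize_prescription); since O(~waive_sample), deontic closure gives O(authorize_prescription).
Premise 7, O(certify_contract → ~authorize_prescription), contraposes to O(authorize_prescription → ~certify_contract); with O(authorize_prescription) we get O(~certify_contract).
So O(~certify_contract) holds, i.e. certify_contract is forbidden. None of the other listed options is forbidden under the premises.

certify_contract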